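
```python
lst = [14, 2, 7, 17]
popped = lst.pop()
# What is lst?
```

[14, 2, 7]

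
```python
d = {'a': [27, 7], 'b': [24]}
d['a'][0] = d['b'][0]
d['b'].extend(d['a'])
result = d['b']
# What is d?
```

After line 1: d = {'a': [27, 7], 'b': [24]}
After line 2 (a[0] = b[0] = 24): d = {'a': [24, 7], 'b': [24]}
After line 3 (b.extend(a) appends [24, 7]): d = {'a': [24, 7], 'b': [24, 24, 7]}
After line 4: result = d['b'] = [24, 24, 7]

{'a': [24, 7], 'b': [24, 24, 7]}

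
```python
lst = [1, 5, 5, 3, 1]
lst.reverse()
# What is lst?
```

[1, 3, 5, 5, 1]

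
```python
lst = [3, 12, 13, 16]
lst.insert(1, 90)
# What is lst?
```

[3, 90, 12, 13, 16]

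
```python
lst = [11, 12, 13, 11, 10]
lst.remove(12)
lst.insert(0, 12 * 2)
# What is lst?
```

After line 1: lst = [11, 12, 13, 11, 10]
After line 2 (remove first 12): lst = [11, 13, 11, 10]
After line 3 (insert 24 at index 0): lst = [24, 11, 13, 11, 10]

[24, 11, 13, 11, 10]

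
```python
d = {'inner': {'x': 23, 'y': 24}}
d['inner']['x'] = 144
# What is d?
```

After line 1: d = {'inner': {'x': 23, 'y': 24}}
After line 2 (inner x overwritten): d = {'inner': {'x': 144, 'y': 24}}

{'inner': {'x': 144, 'y': 24}}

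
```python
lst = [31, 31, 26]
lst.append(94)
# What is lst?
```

[31, 31, 26, 94]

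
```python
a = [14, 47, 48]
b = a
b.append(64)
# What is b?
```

After line 1: a = [14, 47, 48]
After line 2 (b = a is an alias, same object): a = [14, 47, 48], b = [14, 47, 48]
After line 3 (b.append mutates the shared list): a = [14, 47, 48, 64], b = [14, 47, 48, 64]

[14, 47, 48, 64]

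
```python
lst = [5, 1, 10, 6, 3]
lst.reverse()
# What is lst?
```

[3, 6, 10, 1, 5]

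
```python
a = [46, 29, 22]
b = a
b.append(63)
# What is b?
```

After line 1: a = [46, 29, 22]
After line 2 (b = a is an alias, same object): a = [46, 29, 22], b = [46, 29, 22]
After line 3 (b.append mutates the shared list): a = [46, 29, 22, 63], b = [46, 29, 22, 63]

[46, 29, 22, 63]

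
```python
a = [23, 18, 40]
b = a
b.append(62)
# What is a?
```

After line 1: a = [23, 18, 40]
After line 2 (b = a is an alias, same object): a = [23, 18, 40], b = [23, 18, 40]
After line 3 (b.append mutates the shared list): a = [23, 18, 40, 62], b = [23, 18, 40, 62]

[23, 18, 40, 62]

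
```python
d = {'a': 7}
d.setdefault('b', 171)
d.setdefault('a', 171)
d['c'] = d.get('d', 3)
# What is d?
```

After line 1: d = {'a': 7}
After line 2 (setdefault adds 'b'=171): d = {'a': 7, 'b': 171}
After line 3 (setdefault 'a' no-op, already exists): d = {'a': 7, 'b': 171}
After line 4 (get('d', 3) returns default since 'd' not in d): d = {'a': 7, 'b': 171, 'c': 3}

{'a': 7, 'b': 171, 'c': 3}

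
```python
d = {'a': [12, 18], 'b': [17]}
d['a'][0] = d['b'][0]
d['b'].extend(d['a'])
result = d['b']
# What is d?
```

After line 1: d = {'a': [12, 18], 'b': [17]}
After line 2 (a[0] = b[0] = 17): d = {'a': [17, 18], 'b': [17]}
After line 3 (b.extend(a) appends [17, 18]): d = {'a': [17, 18], 'b': [17, 17, 18]}
After line 4: result = d['b'] = [17, 17, 18]

{'a': [17, 18], 'b': [17, 17, 18]}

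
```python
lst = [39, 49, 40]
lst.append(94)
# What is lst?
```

[39, 49, 40, 94]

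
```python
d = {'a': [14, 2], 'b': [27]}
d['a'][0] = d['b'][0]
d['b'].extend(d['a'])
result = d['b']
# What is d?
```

After line 1: d = {'a': [14, 2], 'b': [27]}
After line 2 (a[0] = b[0] = 27): d = {'a': [27, 2], 'b': [27]}
After line 3 (b.extend(a) appends [27, 2]): d = {'a': [27, 2], 'b': [27, 27, 2]}
After line 4: result = d['b'] = [27, 27, 2]

{'a': [27, 2], 'b': [27, 27, 2]}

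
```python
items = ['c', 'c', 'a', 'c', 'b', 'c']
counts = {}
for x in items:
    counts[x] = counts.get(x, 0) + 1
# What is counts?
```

Initial: counts = {}, items = ['c', 'c', 'a', 'c', 'b', 'c']
See 'c': counts = {'c': 1}
See 'c': counts = {'c': 2}
See 'a': counts = {'c': 2, 'a': 1}
See 'c': counts = {'c': 3, 'a': 1}
See 'b': counts = {'c': 3, 'a': 1, 'b': 1}
See 'c': counts = {'c': 4, 'a': 1, 'b': 1}

{'c': 4, 'a': 1, 'b': 1}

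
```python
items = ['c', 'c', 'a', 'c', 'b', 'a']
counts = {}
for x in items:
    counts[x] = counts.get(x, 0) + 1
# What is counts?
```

Initial: counts = {}, items = ['c', 'c', 'a', 'c', 'b', 'a']
See 'c': counts = {'c': 1}
See 'c': counts = {'c': 2}
See 'a': counts = {'c': 2, 'a': 1}
See 'c': counts = {'c': 3, 'a': 1}
See 'b': counts = {'c': 3, 'a': 1, 'b': 1}
See 'a': counts = {'c': 3, 'a': 2, 'b': 1}

{'c': 3, 'a': 2, 'b': 1}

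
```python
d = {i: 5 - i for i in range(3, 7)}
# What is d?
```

{3: 2, 4: 1, 5: 0, 6: -1}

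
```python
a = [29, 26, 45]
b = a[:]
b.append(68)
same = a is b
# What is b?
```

After line 1: a = [29, 26, 45]
After line 2 (b = a[:] is a shallow copy, new object): a = [29, 26, 45], b = [29, 26, 45]
After line 3 (append only mutates b): a = [29, 26, 45], b = [29, 26, 45, 68]
After line 4 (same = a is b; different objects -> False): same = False

[29, 26, 45, 68]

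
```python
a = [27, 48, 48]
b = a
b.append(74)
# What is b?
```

After line 1: a = [27, 48, 48]
After line 2 (b = a is an alias, same object): a = [27, 48, 48], b = [27, 48, 48]
After line 3 (b.append mutates the shared list): a = [27, 48, 48, 74], b = [27, 48, 48, 74]

[27, 48, 48, 74]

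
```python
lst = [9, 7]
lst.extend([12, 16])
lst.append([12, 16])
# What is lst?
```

After line 1: lst = [9, 7]
After line 2 (extend unpacks [12, 16]): lst = [9, 7, 12, 16]
After line 3 (append adds [12, 16] as single element): lst = [9, 7, 12, 16, [12, 16]]

[9, 7, 12, 16, [12, 16]]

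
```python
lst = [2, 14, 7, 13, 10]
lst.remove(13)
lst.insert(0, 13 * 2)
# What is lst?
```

After line 1: lst = [2, 14, 7, 13, 10]
After line 2 (remove first 13): lst = [2, 14, 7, 10]
After line 3 (insert 26 at index 0): lst = [26, 2, 14, 7, 10]

[26, 2, 14, 7, 10]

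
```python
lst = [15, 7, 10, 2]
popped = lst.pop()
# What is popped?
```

2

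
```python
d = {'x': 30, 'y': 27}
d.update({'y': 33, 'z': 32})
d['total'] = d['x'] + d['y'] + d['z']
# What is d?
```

After line 1: d = {'x': 30, 'y': 27}
After line 2 (y overwritten, z added): d = {'x': 30, 'y': 33, 'z': 32}
After line 3 (total = 30 + 33 + 32 = 95): d = {'x': 30, 'y': 33, 'z': 32, 'total': 95}

{'x': 30, 'y': 33, 'z': 32, 'total': 95}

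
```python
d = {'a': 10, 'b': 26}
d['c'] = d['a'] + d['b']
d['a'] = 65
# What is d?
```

After line 1: d = {'a': 10, 'b': 26}
After line 2 (d['c'] = 10 + 26): d = {'a': 10, 'b': 26, 'c': 36}
After line 3: d = {'a': 65, 'b': 26, 'c': 36}

{'a': 65, 'b': 26, 'c': 36}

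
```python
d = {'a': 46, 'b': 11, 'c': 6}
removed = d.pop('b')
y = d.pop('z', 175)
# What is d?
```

After line 1: d = {'a': 46, 'b': 11, 'c': 6}
After line 2 (pop 'b' returns 11): d = {'a': 46, 'c': 6}, removed = 11
After line 3 (pop 'z' missing, returns default 175): d = {'a': 46, 'c': 6}, y = 175

{'a': 46, 'c': 6}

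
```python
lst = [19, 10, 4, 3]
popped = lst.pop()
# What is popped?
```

3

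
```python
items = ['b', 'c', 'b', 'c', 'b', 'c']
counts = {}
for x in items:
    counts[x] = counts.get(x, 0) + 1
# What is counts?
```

Initial: counts = {}, items = ['b', 'c', 'b', 'c', 'b', 'c']
See 'b': counts = {'b': 1}
See 'c': counts = {'b': 1, 'c': 1}
See 'b': counts = {'b': 2, 'c': 1}
See 'c': counts = {'b': 2, 'c': 2}
See 'b': counts = {'b': 3, 'c': 2}
See 'c': counts = {'b': 3, 'c': 3}

{'b': 3, 'c': 3}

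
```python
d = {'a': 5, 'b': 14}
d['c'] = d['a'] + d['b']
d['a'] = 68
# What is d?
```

After line 1: d = {'a': 5, 'b': 14}
After line 2 (d['c'] = 5 + 14): d = {'a': 5, 'b': 14, 'c': 19}
After line 3: d = {'a': 68, 'b': 14, 'c': 19}

{'a': 68, 'b': 14, 'c': 19}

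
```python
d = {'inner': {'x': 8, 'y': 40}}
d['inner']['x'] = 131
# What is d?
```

After line 1: d = {'inner': {'x': 8, 'y': 40}}
After line 2 (inner x overwritten): d = {'inner': {'x': 131, 'y': 40}}

{'inner': {'x': 131, 'y': 40}}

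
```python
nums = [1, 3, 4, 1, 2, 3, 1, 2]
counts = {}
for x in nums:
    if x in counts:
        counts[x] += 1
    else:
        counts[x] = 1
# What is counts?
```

Initial: counts = {}, nums = [1, 3, 4, 1, 2, 3, 1, 2]
See 1: counts = {1: 1}
See 3: counts = {1: 1, 3: 1}
See 4: counts = {1: 1, 3: 1, 4: 1}
See 1: counts = {1: 2, 3: 1, 4: 1}
See 2: counts = {1: 2, 3: 1, 4: 1, 2: 1}
See 3: counts = {1: 2, 3: 2, 4: 1, 2: 1}
See 1: counts = {1: 3, 3: 2, 4: 1, 2: 1}
See 2: counts = {1: 3, 3: 2, 4: 1, 2: 2}

{1: 3, 3: 2, 4: 1, 2: 2}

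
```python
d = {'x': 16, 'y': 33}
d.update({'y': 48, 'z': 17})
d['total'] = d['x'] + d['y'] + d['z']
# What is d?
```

After line 1: d = {'x': 16, 'y': 33}
After line 2 (y overwritten, z added): d = {'x': 16, 'y': 48, 'z': 17}
After line 3 (total = 16 + 48 + 17 = 81): d = {'x': 16, 'y': 48, 'z': 17, 'total': 81}

{'x': 16, 'y': 48, 'z': 17, 'total': 81}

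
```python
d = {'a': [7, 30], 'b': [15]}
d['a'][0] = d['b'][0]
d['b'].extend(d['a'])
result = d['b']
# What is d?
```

After line 1: d = {'a': [7, 30], 'b': [15]}
After line 2 (a[0] = b[0] = 15): d = {'a': [15, 30], 'b': [15]}
After line 3 (b.extend(a) appends [15, 30]): d = {'a': [15, 30], 'b': [15, 15, 30]}
After line 4: result = d['b'] = [15, 15, 30]

{'a': [15, 30], 'b': [15, 15, 30]}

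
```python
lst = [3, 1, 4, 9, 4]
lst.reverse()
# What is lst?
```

[4, 9, 4, 1, 3]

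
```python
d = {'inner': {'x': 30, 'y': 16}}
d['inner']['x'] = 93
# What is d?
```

After line 1: d = {'inner': {'x': 30, 'y': 16}}
After line 2 (inner x overwritten): d = {'inner': {'x': 93, 'y': 16}}

{'inner': {'x': 93, 'y': 16}}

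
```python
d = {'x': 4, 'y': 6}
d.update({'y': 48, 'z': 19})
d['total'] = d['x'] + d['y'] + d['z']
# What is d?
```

After line 1: d = {'x': 4, 'y': 6}
After line 2 (y overwritten, z added): d = {'x': 4, 'y': 48, 'z': 19}
After line 3 (total = 4 + 48 + 19 = 71): d = {'x': 4, 'y': 48, 'z': 19, 'total': 71}

{'x': 4, 'y': 48, 'z': 19, 'total': 71}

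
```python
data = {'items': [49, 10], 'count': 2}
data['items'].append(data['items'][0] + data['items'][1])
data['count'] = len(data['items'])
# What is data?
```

After line 1: data = {'items': [49, 10], 'count': 2}
After line 2 (append 49 + 10 = 59): data = {'items': [49, 10, 59], 'count': 2}
After line 3 (count = len(items) = 3): data = {'items': [49, 10, 59], 'count': 3}

{'items': [49, 10, 59], 'count': 3}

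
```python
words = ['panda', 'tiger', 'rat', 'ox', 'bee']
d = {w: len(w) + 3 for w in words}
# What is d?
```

{'panda': 8, 'tiger': 8, 'rat': 6, 'ox': 5, 'bee': 6}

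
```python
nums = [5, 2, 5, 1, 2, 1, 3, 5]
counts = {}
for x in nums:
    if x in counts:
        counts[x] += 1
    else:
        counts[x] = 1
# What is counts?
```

Initial: counts = {}, nums = [5, 2, 5, 1, 2, 1, 3, 5]
See 5: counts = {5: 1}
See 2: counts = {5: 1, 2: 1}
See 5: counts = {5: 2, 2: 1}
See 1: counts = {5: 2, 2: 1, 1: 1}
See 2: counts = {5: 2, 2: 2, 1: 1}
See 1: counts = {5: 2, 2: 2, 1: 2}
See 3: counts = {5: 2, 2: 2, 1: 2, 3: 1}
See 5: counts = {5: 3, 2: 2, 1: 2, 3: 1}

{5: 3, 2: 2, 1: 2, 3: 1}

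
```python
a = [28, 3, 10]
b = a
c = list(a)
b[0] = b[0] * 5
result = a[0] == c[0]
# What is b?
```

After line 1: a = [28, 3, 10]
After line 2 (b = a, alias): a = [28, 3, 10], b = [28, 3, 10]
After line 3 (c = list(a) is a copy, new object): c = [28, 3, 10]
After line 4 (b[0] = 28 * 5 = 140; mutates shared a/b): a = b = [140, 3, 10], c = [28, 3, 10]
After line 5 (a[0] = 140, c[0] = 28; result = False)

[140, 3, 10]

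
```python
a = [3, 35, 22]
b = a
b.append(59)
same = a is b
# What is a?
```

After line 1: a = [3, 35, 22]
After line 2 (b = a is an alias, same object): a = [3, 35, 22], b = [3, 35, 22]
After line 3 (b.append mutates the shared list): a = [3, 35, 22, 59], b = [3, 35, 22, 59]
After line 4 (same = a is b; same object -> True): same = True

[3, 35, 22, 59]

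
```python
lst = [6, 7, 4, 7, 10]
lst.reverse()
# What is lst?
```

[10, 7, 4, 7, 6]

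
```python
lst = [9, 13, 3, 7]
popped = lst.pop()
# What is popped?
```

7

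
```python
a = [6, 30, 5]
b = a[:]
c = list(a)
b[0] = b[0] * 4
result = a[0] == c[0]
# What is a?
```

After line 1: a = [6, 30, 5]
After line 2 (b = a[:], copy): a = [6, 30, 5], b = [6, 30, 5]
After line 3 (c = list(a) is a copy, new object): c = [6, 30, 5]
After line 4 (b[0] = 6 * 4 = 24; only b mutates (copy)): a = [6, 30, 5], b = [24, 30, 5], c = [6, 30, 5]
After line 5 (a[0] = 6, c[0] = 6; result = True)

[6, 30, 5]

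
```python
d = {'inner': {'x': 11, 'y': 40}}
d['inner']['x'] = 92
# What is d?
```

After line 1: d = {'inner': {'x': 11, 'y': 40}}
After line 2 (inner x overwritten): d = {'inner': {'x': 92, 'y': 40}}

{'inner': {'x': 92, 'y': 40}}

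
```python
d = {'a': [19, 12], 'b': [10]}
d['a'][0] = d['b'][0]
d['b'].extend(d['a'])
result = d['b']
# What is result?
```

After line 1: d = {'a': [19, 12], 'b': [10]}
After line 2 (a[0] = b[0] = 10): d = {'a': [10, 12], 'b': [10]}
After line 3 (b.extend(a) appends [10, 12]): d = {'a': [10, 12], 'b': [10, 10, 12]}
After line 4: result = d['b'] = [10, 10, 12]

[10, 10, 12]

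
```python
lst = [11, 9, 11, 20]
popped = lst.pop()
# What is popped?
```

20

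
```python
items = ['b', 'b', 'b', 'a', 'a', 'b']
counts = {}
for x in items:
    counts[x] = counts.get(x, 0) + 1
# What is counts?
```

Initial: counts = {}, items = ['b', 'b', 'b', 'a', 'a', 'b']
See 'b': counts = {'b': 1}
See 'b': counts = {'b': 2}
See 'b': counts = {'b': 3}
See 'a': counts = {'b': 3, 'a': 1}
See 'a': counts = {'b': 3, 'a': 2}
See 'b': counts = {'b': 4, 'a': 2}

{'b': 4, 'a': 2}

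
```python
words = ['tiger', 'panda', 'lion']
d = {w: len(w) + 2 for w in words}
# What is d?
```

{'tiger': 7, 'panda': 7, 'lion': 6}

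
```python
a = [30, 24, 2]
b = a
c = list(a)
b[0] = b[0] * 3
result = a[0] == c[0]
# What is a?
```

After line 1: a = [30, 24, 2]
After line 2 (b = a, alias): a = [30, 24, 2], b = [30, 24, 2]
After line 3 (c = list(a) is a copy, new object): c = [30, 24, 2]
After line 4 (b[0] = 30 * 3 = 90; mutates shared a/b): a = b = [90, 24, 2], c = [30, 24, 2]
After line 5 (a[0] = 90, c[0] = 30; result = False)

[90, 24, 2]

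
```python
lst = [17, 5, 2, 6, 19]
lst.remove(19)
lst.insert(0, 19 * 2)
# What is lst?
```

After line 1: lst = [17, 5, 2, 6, 19]
After line 2 (remove first 19): lst = [17, 5, 2, 6]
After line 3 (insert 38 at index 0): lst = [38, 17, 5, 2, 6]

[38, 17, 5, 2, 6]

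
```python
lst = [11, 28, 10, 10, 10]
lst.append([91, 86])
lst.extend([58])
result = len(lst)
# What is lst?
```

After line 1: lst = [11, 28, 10, 10, 10]
After line 2 (append adds [91, 86] as single element): lst = [11, 28, 10, 10, 10, [91, 86]]
After line 3 (extend unpacks [58], adds 58): lst = [11, 28, 10, 10, 10, [91, 86], 58]
After line 4: result = len(lst) = 7

[11, 28, 10, 10, 10, [91, 86], 58]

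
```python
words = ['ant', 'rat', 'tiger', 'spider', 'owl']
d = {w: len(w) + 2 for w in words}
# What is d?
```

{'ant': 5, 'rat': 5, 'tiger': 7, 'spider': 8, 'owl': 5}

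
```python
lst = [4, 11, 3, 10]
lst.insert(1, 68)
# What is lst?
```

[4, 68, 11, 3, 10]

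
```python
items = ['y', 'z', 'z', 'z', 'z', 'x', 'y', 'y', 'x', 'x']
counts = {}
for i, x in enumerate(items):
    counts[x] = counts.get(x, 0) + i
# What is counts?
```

Initial: counts = {}, items = ['y', 'z', 'z', 'z', 'z', 'x', 'y', 'y', 'x', 'x']
i=0, x='y': counts = {'y': 0}
i=1, x='z': counts = {'y': 0, 'z': 1}
i=2, x='z': counts = {'y': 0, 'z': 3}
i=3, x='z': counts = {'y': 0, 'z': 6}
i=4, x='z': counts = {'y': 0, 'z': 10}
i=5, x='x': counts = {'y': 0, 'z': 10, 'x': 5}
i=6, x='y': counts = {'y': 6, 'z': 10, 'x': 5}
i=7, x='y': counts = {'y': 13, 'z': 10, 'x': 5}
i=8, x='x': counts = {'y': 13, 'z': 10, 'x': 13}
i=9, x='x': counts = {'y': 13, 'z': 10, 'x': 22}

{'y': 13, 'z': 10, 'x': 22}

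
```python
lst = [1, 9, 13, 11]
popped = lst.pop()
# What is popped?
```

11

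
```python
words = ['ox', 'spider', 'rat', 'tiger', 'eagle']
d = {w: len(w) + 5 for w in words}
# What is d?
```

{'ox': 7, 'spider': 11, 'rat': 8, 'tiger': 10, 'eagle': 10}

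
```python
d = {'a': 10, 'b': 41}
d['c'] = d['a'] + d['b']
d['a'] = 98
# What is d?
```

After line 1: d = {'a': 10, 'b': 41}
After line 2 (d['c'] = 10 + 41): d = {'a': 10, 'b': 41, 'c': 51}
After line 3: d = {'a': 98, 'b': 41, 'c': 51}

{'a': 98, 'b': 41, 'c': 51}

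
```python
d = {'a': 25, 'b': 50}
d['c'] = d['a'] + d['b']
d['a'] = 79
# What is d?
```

After line 1: d = {'a': 25, 'b': 50}
After line 2 (d['c'] = 25 + 50): d = {'a': 25, 'b': 50, 'c': 75}
After line 3: d = {'a': 79, 'b': 50, 'c': 75}

{'a': 79, 'b': 50, 'c': 75}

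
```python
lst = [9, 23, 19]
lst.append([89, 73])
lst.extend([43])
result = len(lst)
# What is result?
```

After line 1: lst = [9, 23, 19]
After line 2 (append adds [89, 73] as single element): lst = [9, 23, 19, [89, 73]]
After line 3 (extend unpacks [43], adds 43): lst = [9, 23, 19, [89, 73], 43]
After line 4: result = len(lst) = 5

5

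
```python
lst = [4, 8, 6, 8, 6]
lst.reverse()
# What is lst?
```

[6, 8, 6, 8, 4]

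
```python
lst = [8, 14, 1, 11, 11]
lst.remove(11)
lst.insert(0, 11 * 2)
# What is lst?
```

After line 1: lst = [8, 14, 1, 11, 11]
After line 2 (remove first 11): lst = [8, 14, 1, 11]
After line 3 (insert 22 at index 0): lst = [22, 8, 14, 1, 11]

[22, 8, 14, 1, 11]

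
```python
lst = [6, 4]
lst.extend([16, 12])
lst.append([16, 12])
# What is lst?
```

After line 1: lst = [6, 4]
After line 2 (extend unpacks [16, 12]): lst = [6, 4, 16, 12]
After line 3 (append adds [16, 12] as single element): lst = [6, 4, 16, 12, [16, 12]]

[6, 4, 16, 12, [16, 12]]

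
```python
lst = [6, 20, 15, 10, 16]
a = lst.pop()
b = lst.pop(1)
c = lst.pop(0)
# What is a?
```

After line 1: lst = [6, 20, 15, 10, 16]
After line 2 (pop() -> a = 16): lst = [6, 20, 15, 10]
After line 3 (pop(1) -> b = 20): lst = [6, 15, 10]
After line 4 (pop(0) -> c = 6): lst = [15, 10]

16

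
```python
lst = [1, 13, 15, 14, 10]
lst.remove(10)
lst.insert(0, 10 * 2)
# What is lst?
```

After line 1: lst = [1, 13, 15, 14, 10]
After line 2 (remove first 10): lst = [1, 13, 15, 14]
After line 3 (insert 20 at index 0): lst = [20, 1, 13, 15, 14]

[20, 1, 13, 15, 14]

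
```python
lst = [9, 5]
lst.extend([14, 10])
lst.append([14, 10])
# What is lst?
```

After line 1: lst = [9, 5]
After line 2 (extend unpacks [14, 10]): lst = [9, 5, 14, 10]
After line 3 (append adds [14, 10] as single element): lst = [9, 5, 14, 10, [14, 10]]

[9, 5, 14, 10, [14, 10]]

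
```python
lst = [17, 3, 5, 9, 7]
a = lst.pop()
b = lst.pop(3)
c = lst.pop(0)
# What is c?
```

After line 1: lst = [17, 3, 5, 9, 7]
After line 2 (pop() -> a = 7): lst = [17, 3, 5, 9]
After line 3 (pop(3) -> b = 9): lst = [17, 3, 5]
After line 4 (pop(0) -> c = 17): lst = [3, 5]

17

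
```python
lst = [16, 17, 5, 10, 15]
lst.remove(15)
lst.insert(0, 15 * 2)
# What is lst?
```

After line 1: lst = [16, 17, 5, 10, 15]
After line 2 (remove first 15): lst = [16, 17, 5, 10]
After line 3 (insert 30 at index 0): lst = [30, 16, 17, 5, 10]

[30, 16, 17, 5, 10]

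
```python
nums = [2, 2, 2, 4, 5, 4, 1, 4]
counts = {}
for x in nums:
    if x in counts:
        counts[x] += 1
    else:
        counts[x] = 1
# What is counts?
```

Initial: counts = {}, nums = [2, 2, 2, 4, 5, 4, 1, 4]
See 2: counts = {2: 1}
See 2: counts = {2: 2}
See 2: counts = {2: 3}
See 4: counts = {2: 3, 4: 1}
See 5: counts = {2: 3, 4: 1, 5: 1}
See 4: counts = {2: 3, 4: 2, 5: 1}
See 1: counts = {2: 3, 4: 2, 5: 1, 1: 1}
See 4: counts = {2: 3, 4: 3, 5: 1, 1: 1}

{2: 3, 4: 3, 5: 1, 1: 1}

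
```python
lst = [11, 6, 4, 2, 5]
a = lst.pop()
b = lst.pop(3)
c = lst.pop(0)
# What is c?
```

After line 1: lst = [11, 6, 4, 2, 5]
After line 2 (pop() -> a = 5): lst = [11, 6, 4, 2]
After line 3 (pop(3) -> b = 2): lst = [11, 6, 4]
After line 4 (pop(0) -> c = 11): lst = [6, 4]

11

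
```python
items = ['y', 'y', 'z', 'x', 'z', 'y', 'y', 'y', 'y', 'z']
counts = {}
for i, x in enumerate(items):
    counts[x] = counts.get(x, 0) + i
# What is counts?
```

Initial: counts = {}, items = ['y', 'y', 'z', 'x', 'z', 'y', 'y', 'y', 'y', 'z']
i=0, x='y': counts = {'y': 0}
i=1, x='y': counts = {'y': 1}
i=2, x='z': counts = {'y': 1, 'z': 2}
i=3, x='x': counts = {'y': 1, 'z': 2, 'x': 3}
i=4, x='z': counts = {'y': 1, 'z': 6, 'x': 3}
i=5, x='y': counts = {'y': 6, 'z': 6, 'x': 3}
i=6, x='y': counts = {'y': 12, 'z': 6, 'x': 3}
i=7, x='y': counts = {'y': 19, 'z': 6, 'x': 3}
i=8, x='y': counts = {'y': 27, 'z': 6, 'x': 3}
i=9, x='z': counts = {'y': 27, 'z': 15, 'x': 3}

{'y': 27, 'z': 15, 'x': 3}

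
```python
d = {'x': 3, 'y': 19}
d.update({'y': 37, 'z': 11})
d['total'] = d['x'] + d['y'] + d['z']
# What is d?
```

After line 1: d = {'x': 3, 'y': 19}
After line 2 (y overwritten, z added): d = {'x': 3, 'y': 37, 'z': 11}
After line 3 (total = 3 + 37 + 11 = 51): d = {'x': 3, 'y': 37, 'z': 11, 'total': 51}

{'x': 3, 'y': 37, 'z': 11, 'total': 51}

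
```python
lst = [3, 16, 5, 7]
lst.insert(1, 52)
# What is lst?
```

[3, 52, 16, 5, 7]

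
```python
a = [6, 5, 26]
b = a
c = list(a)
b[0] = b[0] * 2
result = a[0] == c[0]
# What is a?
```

After line 1: a = [6, 5, 26]
After line 2 (b = a, alias): a = [6, 5, 26], b = [6, 5, 26]
After line 3 (c = list(a) is a copy, new object): c = [6, 5, 26]
After line 4 (b[0] = 6 * 2 = 12; mutates shared a/b): a = b = [12, 5, 26], c = [6, 5, 26]
After line 5 (a[0] = 12, c[0] = 6; result = False)

[12, 5, 26]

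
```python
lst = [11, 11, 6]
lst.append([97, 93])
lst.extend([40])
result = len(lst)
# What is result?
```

After line 1: lst = [11, 11, 6]
After line 2 (append adds [97, 93] as single element): lst = [11, 11, 6, [97, 93]]
After line 3 (extend unpacks [40], adds 40): lst = [11, 11, 6, [97, 93], 40]
After line 4: result = len(lst) = 5

5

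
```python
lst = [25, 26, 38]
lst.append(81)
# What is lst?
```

[25, 26, 38, 81]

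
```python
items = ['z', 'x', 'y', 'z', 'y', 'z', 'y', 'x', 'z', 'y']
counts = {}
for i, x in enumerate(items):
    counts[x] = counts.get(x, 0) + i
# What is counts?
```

Initial: counts = {}, items = ['z', 'x', 'y', 'z', 'y', 'z', 'y', 'x', 'z', 'y']
i=0, x='z': counts = {'z': 0}
i=1, x='x': counts = {'z': 0, 'x': 1}
i=2, x='y': counts = {'z': 0, 'x': 1, 'y': 2}
i=3, x='z': counts = {'z': 3, 'x': 1, 'y': 2}
i=4, x='y': counts = {'z': 3, 'x': 1, 'y': 6}
i=5, x='z': counts = {'z': 8, 'x': 1, 'y': 6}
i=6, x='y': counts = {'z': 8, 'x': 1, 'y': 12}
i=7, x='x': counts = {'z': 8, 'x': 8, 'y': 12}
i=8, x='z': counts = {'z': 16, 'x': 8, 'y': 12}
i=9, x='y': counts = {'z': 16, 'x': 8, 'y': 21}

{'z': 16, 'x': 8, 'y': 21}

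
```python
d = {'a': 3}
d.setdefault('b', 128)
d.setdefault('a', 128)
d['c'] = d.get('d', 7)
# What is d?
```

After line 1: d = {'a': 3}
After line 2 (setdefault adds 'b'=128): d = {'a': 3, 'b': 128}
After line 3 (setdefault 'a' no-op, already exists): d = {'a': 3, 'b': 128}
After line 4 (get('d', 7) returns default since 'd' not in d): d = {'a': 3, 'b': 128, 'c': 7}

{'a': 3, 'b': 128, 'c': 7}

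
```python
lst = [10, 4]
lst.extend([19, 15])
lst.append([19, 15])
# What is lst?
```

After line 1: lst = [10, 4]
After line 2 (extend unpacks [19, 15]): lst = [10, 4, 19, 15]
After line 3 (append adds [19, 15] as single element): lst = [10, 4, 19, 15, [19, 15]]

[10, 4, 19, 15, [19, 15]]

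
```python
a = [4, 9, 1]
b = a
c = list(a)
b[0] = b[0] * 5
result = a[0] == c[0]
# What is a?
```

After line 1: a = [4, 9, 1]
After line 2 (b = a, alias): a = [4, 9, 1], b = [4, 9, 1]
After line 3 (c = list(a) is a copy, new object): c = [4, 9, 1]
After line 4 (b[0] = 4 * 5 = 20; mutates shared a/b): a = b = [20, 9, 1], c = [4, 9, 1]
After line 5 (a[0] = 20, c[0] = 4; result = False)

[20, 9, 1]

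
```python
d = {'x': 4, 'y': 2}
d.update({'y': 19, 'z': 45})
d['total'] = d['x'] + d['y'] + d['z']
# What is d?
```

After line 1: d = {'x': 4, 'y': 2}
After line 2 (y overwritten, z added): d = {'x': 4, 'y': 19, 'z': 45}
After line 3 (total = 4 + 19 + 45 = 68): d = {'x': 4, 'y': 19, 'z': 45, 'total': 68}

{'x': 4, 'y': 19, 'z': 45, 'total': 68}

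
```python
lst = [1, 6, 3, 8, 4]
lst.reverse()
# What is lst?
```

[4, 8, 3, 6, 1]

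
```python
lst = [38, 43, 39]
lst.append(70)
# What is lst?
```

[38, 43, 39, 70]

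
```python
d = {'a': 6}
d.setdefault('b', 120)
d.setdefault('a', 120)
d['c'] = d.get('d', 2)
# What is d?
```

After line 1: d = {'a': 6}
After line 2 (setdefault adds 'b'=120): d = {'a': 6, 'b': 120}
After line 3 (setdefault 'a' no-op, already exists): d = {'a': 6, 'b': 120}
After line 4 (get('d', 2) returns default since 'd' not in d): d = {'a': 6, 'b': 120, 'c': 2}

{'a': 6, 'b': 120, 'c': 2}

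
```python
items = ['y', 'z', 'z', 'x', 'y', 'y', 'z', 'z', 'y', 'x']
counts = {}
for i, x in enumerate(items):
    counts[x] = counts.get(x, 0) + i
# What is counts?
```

Initial: counts = {}, items = ['y', 'z', 'z', 'x', 'y', 'y', 'z', 'z', 'y', 'x']
i=0, x='y': counts = {'y': 0}
i=1, x='z': counts = {'y': 0, 'z': 1}
i=2, x='z': counts = {'y': 0, 'z': 3}
i=3, x='x': counts = {'y': 0, 'z': 3, 'x': 3}
i=4, x='y': counts = {'y': 4, 'z': 3, 'x': 3}
i=5, x='y': counts = {'y': 9, 'z': 3, 'x': 3}
i=6, x='z': counts = {'y': 9, 'z': 9, 'x': 3}
i=7, x='z': counts = {'y': 9, 'z': 16, 'x': 3}
i=8, x='y': counts = {'y': 17, 'z': 16, 'x': 3}
i=9, x='x': counts = {'y': 17, 'z': 16, 'x': 12}

{'y': 17, 'z': 16, 'x': 12}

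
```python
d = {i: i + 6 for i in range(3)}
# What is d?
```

{0: 6, 1: 7, 2: 8}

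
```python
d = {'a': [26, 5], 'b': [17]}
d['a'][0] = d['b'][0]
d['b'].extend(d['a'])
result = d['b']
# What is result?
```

After line 1: d = {'a': [26, 5], 'b': [17]}
After line 2 (a[0] = b[0] = 17): d = {'a': [17, 5], 'b': [17]}
After line 3 (b.extend(a) appends [17, 5]): d = {'a': [17, 5], 'b': [17, 17, 5]}
After line 4: result = d['b'] = [17, 17, 5]

[17, 17, 5]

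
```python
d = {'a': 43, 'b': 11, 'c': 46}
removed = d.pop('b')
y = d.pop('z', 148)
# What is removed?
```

After line 1: d = {'a': 43, 'b': 11, 'c': 46}
After line 2 (pop 'b' returns 11): d = {'a': 43, 'c': 46}, removed = 11
After line 3 (pop 'z' missing, returns default 148): d = {'a': 43, 'c': 46}, y = 148

11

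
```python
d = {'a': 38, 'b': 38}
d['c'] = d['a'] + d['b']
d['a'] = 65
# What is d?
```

After line 1: d = {'a': 38, 'b': 38}
After line 2 (d['c'] = 38 + 38): d = {'a': 38, 'b': 38, 'c': 76}
After line 3: d = {'a': 65, 'b': 38, 'c': 76}

{'a': 65, 'b': 38, 'c': 76}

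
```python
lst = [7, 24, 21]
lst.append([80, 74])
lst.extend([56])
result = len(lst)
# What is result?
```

After line 1: lst = [7, 24, 21]
After line 2 (append adds [80, 74] as single element): lst = [7, 24, 21, [80, 74]]
After line 3 (extend unpacks [56], adds 56): lst = [7, 24, 21, [80, 74], 56]
After line 4: result = len(lst) = 5

5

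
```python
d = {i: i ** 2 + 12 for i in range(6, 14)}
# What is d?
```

{6: 48, 7: 61, 8: 76, 9: 93, 10: 112, 11: 133, 12: 156, 13: 181}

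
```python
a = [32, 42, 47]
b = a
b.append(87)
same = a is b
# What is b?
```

After line 1: a = [32, 42, 47]
After line 2 (b = a is an alias, same object): a = [32, 42, 47], b = [32, 42, 47]
After line 3 (b.append mutates the shared list): a = [32, 42, 47, 87], b = [32, 42, 47, 87]
After line 4 (same = a is b; same object -> True): same = True

[32, 42, 47, 87]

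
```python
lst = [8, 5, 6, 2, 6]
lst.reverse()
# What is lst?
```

[6, 2, 6, 5, 8]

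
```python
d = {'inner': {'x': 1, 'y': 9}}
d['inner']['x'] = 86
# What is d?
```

After line 1: d = {'inner': {'x': 1, 'y': 9}}
After line 2 (inner x overwritten): d = {'inner': {'x': 86, 'y': 9}}

{'inner': {'x': 86, 'y': 9}}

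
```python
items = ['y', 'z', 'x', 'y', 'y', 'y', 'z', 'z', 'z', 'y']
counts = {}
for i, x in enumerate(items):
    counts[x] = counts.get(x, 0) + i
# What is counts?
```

Initial: counts = {}, items = ['y', 'z', 'x', 'y', 'y', 'y', 'z', 'z', 'z', 'y']
i=0, x='y': counts = {'y': 0}
i=1, x='z': counts = {'y': 0, 'z': 1}
i=2, x='x': counts = {'y': 0, 'z': 1, 'x': 2}
i=3, x='y': counts = {'y': 3, 'z': 1, 'x': 2}
i=4, x='y': counts = {'y': 7, 'z': 1, 'x': 2}
i=5, x='y': counts = {'y': 12, 'z': 1, 'x': 2}
i=6, x='z': counts = {'y': 12, 'z': 7, 'x': 2}
i=7, x='z': counts = {'y': 12, 'z': 14, 'x': 2}
i=8, x='z': counts = {'y': 12, 'z': 22, 'x': 2}
i=9, x='y': counts = {'y': 21, 'z': 22, 'x': 2}

{'y': 21, 'z': 22, 'x': 2}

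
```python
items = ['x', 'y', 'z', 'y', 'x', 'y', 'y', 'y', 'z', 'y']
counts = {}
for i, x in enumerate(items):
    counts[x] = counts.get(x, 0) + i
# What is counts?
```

Initial: counts = {}, items = ['x', 'y', 'z', 'y', 'x', 'y', 'y', 'y', 'z', 'y']
i=0, x='x': counts = {'x': 0}
i=1, x='y': counts = {'x': 0, 'y': 1}
i=2, x='z': counts = {'x': 0, 'y': 1, 'z': 2}
i=3, x='y': counts = {'x': 0, 'y': 4, 'z': 2}
i=4, x='x': counts = {'x': 4, 'y': 4, 'z': 2}
i=5, x='y': counts = {'x': 4, 'y': 9, 'z': 2}
i=6, x='y': counts = {'x': 4, 'y': 15, 'z': 2}
i=7, x='y': counts = {'x': 4, 'y': 22, 'z': 2}
i=8, x='z': counts = {'x': 4, 'y': 22, 'z': 10}
i=9, x='y': counts = {'x': 4, 'y': 31, 'z': 10}

{'x': 4, 'y': 31, 'z': 10}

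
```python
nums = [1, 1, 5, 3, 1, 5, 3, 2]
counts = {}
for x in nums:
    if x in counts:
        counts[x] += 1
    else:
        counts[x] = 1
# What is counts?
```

Initial: counts = {}, nums = [1, 1, 5, 3, 1, 5, 3, 2]
See 1: counts = {1: 1}
See 1: counts = {1: 2}
See 5: counts = {1: 2, 5: 1}
See 3: counts = {1: 2, 5: 1, 3: 1}
See 1: counts = {1: 3, 5: 1, 3: 1}
See 5: counts = {1: 3, 5: 2, 3: 1}
See 3: counts = {1: 3, 5: 2, 3: 2}
See 2: counts = {1: 3, 5: 2, 3: 2, 2: 1}

{1: 3, 5: 2, 3: 2, 2: 1}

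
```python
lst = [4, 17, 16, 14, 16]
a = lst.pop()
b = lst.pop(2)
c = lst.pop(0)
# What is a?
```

After line 1: lst = [4, 17, 16, 14, 16]
After line 2 (pop() -> a = 16): lst = [4, 17, 16, 14]
After line 3 (pop(2) -> b = 16): lst = [4, 17, 14]
After line 4 (pop(0) -> c = 4): lst = [17, 14]

16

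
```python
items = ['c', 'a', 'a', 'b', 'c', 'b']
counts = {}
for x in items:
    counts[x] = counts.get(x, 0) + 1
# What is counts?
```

Initial: counts = {}, items = ['c', 'a', 'a', 'b', 'c', 'b']
See 'c': counts = {'c': 1}
See 'a': counts = {'c': 1, 'a': 1}
See 'a': counts = {'c': 1, 'a': 2}
See 'b': counts = {'c': 1, 'a': 2, 'b': 1}
See 'c': counts = {'c': 2, 'a': 2, 'b': 1}
See 'b': counts = {'c': 2, 'a': 2, 'b': 2}

{'c': 2, 'a': 2, 'b': 2}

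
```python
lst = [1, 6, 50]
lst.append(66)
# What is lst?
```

[1, 6, 50, 66]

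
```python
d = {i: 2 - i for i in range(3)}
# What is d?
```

{0: 2, 1: 1, 2: 0}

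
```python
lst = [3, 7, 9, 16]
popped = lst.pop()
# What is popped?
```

16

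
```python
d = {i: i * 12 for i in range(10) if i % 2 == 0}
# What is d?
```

{0: 0, 2: 24, 4: 48, 6: 72, 8: 96}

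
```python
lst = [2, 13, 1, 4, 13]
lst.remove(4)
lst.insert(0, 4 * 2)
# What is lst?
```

After line 1: lst = [2, 13, 1, 4, 13]
After line 2 (remove first 4): lst = [2, 13, 1, 13]
After line 3 (insert 8 at index 0): lst = [8, 2, 13, 1, 13]

[8, 2, 13, 1, 13]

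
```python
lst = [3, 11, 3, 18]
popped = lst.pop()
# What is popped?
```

18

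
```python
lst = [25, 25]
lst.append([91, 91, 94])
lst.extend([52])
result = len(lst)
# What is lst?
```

After line 1: lst = [25, 25]
After line 2 (append adds [91, 91, 94] as single element): lst = [25, 25, [91, 91, 94]]
After line 3 (extend unpacks [52], adds 52): lst = [25, 25, [91, 91, 94], 52]
After line 4: result = len(lst) = 4

[25, 25, [91, 91, 94], 52]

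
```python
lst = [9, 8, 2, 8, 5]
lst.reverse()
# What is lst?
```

[5, 8, 2, 8, 9]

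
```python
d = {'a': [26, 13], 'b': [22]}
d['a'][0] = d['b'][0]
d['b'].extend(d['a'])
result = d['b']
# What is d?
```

After line 1: d = {'a': [26, 13], 'b': [22]}
After line 2 (a[0] = b[0] = 22): d = {'a': [22, 13], 'b': [22]}
After line 3 (b.extend(a) appends [22, 13]): d = {'a': [22, 13], 'b': [22, 22, 13]}
After line 4: result = d['b'] = [22, 22, 13]

{'a': [22, 13], 'b': [22, 22, 13]}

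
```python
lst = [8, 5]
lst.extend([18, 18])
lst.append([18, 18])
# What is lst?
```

After line 1: lst = [8, 5]
After line 2 (extend unpacks [18, 18]): lst = [8, 5, 18, 18]
After line 3 (append adds [18, 18] as single element): lst = [8, 5, 18, 18, [18, 18]]

[8, 5, 18, 18, [18, 18]]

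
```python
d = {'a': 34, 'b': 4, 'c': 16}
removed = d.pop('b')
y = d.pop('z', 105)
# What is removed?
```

After line 1: d = {'a': 34, 'b': 4, 'c': 16}
After line 2 (pop 'b' returns 4): d = {'a': 34, 'c': 16}, removed = 4
After line 3 (pop 'z' missing, returns default 105): d = {'a': 34, 'c': 16}, y = 105

4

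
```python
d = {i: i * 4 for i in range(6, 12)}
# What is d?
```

{6: 24, 7: 28, 8: 32, 9: 36, 10: 40, 11: 44}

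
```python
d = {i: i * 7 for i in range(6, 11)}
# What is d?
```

{6: 42, 7: 49, 8: 56, 9: 63, 10: 70}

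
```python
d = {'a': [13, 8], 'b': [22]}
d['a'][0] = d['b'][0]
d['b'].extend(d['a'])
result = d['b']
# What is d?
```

After line 1: d = {'a': [13, 8], 'b': [22]}
After line 2 (a[0] = b[0] = 22): d = {'a': [22, 8], 'b': [22]}
After line 3 (b.extend(a) appends [22, 8]): d = {'a': [22, 8], 'b': [22, 22, 8]}
After line 4: result = d['b'] = [22, 22, 8]

{'a': [22, 8], 'b': [22, 22, 8]}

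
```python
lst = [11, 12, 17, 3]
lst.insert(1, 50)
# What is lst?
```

[11, 50, 12, 17, 3]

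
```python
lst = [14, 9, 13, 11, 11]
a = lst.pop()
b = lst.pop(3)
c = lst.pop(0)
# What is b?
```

After line 1: lst = [14, 9, 13, 11, 11]
After line 2 (pop() -> a = 11): lst = [14, 9, 13, 11]
After line 3 (pop(3) -> b = 11): lst = [14, 9, 13]
After line 4 (pop(0) -> c = 14): lst = [9, 13]

11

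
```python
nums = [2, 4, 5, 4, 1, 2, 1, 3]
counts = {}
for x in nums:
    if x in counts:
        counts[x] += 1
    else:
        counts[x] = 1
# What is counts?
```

Initial: counts = {}, nums = [2, 4, 5, 4, 1, 2, 1, 3]
See 2: counts = {2: 1}
See 4: counts = {2: 1, 4: 1}
See 5: counts = {2: 1, 4: 1, 5: 1}
See 4: counts = {2: 1, 4: 2, 5: 1}
See 1: counts = {2: 1, 4: 2, 5: 1, 1: 1}
See 2: counts = {2: 2, 4: 2, 5: 1, 1: 1}
See 1: counts = {2: 2, 4: 2, 5: 1, 1: 2}
See 3: counts = {2: 2, 4: 2, 5: 1, 1: 2, 3: 1}

{2: 2, 4: 2, 5: 1, 1: 2, 3: 1}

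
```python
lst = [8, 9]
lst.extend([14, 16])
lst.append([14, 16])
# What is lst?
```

After line 1: lst = [8, 9]
After line 2 (extend unpacks [14, 16]): lst = [8, 9, 14, 16]
After line 3 (append adds [14, 16] as single element): lst = [8, 9, 14, 16, [14, 16]]

[8, 9, 14, 16, [14, 16]]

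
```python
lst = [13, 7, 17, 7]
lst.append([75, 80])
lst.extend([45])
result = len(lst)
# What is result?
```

After line 1: lst = [13, 7, 17, 7]
After line 2 (append adds [75, 80] as single element): lst = [13, 7, 17, 7, [75, 80]]
After line 3 (extend unpacks [45], adds 45): lst = [13, 7, 17, 7, [75, 80], 45]
After line 4: result = len(lst) = 6

6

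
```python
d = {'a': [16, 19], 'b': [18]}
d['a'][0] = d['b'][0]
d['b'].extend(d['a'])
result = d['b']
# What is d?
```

After line 1: d = {'a': [16, 19], 'b': [18]}
After line 2 (a[0] = b[0] = 18): d = {'a': [18, 19], 'b': [18]}
After line 3 (b.extend(a) appends [18, 19]): d = {'a': [18, 19], 'b': [18, 18, 19]}
After line 4: result = d['b'] = [18, 18, 19]

{'a': [18, 19], 'b': [18, 18, 19]}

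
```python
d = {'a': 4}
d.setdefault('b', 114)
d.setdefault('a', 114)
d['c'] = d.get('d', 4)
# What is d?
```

After line 1: d = {'a': 4}
After line 2 (setdefault adds 'b'=114): d = {'a': 4, 'b': 114}
After line 3 (setdefault 'a' no-op, already exists): d = {'a': 4, 'b': 114}
After line 4 (get('d', 4) returns default since 'd' not in d): d = {'a': 4, 'b': 114, 'c': 4}

{'a': 4, 'b': 114, 'c': 4}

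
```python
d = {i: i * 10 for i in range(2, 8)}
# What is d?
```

{2: 20, 3: 30, 4: 40, 5: 50, 6: 60, 7: 70}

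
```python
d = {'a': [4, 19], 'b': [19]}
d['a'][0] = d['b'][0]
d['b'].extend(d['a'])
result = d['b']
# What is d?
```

After line 1: d = {'a': [4, 19], 'b': [19]}
After line 2 (a[0] = b[0] = 19): d = {'a': [19, 19], 'b': [19]}
After line 3 (b.extend(a) appends [19, 19]): d = {'a': [19, 19], 'b': [19, 19, 19]}
After line 4: result = d['b'] = [19, 19, 19]

{'a': [19, 19], 'b': [19, 19, 19]}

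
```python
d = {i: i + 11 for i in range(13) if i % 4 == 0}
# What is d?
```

{0: 11, 4: 15, 8: 19, 12: 23}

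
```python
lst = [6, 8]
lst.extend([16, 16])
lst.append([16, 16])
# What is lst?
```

After line 1: lst = [6, 8]
After line 2 (extend unpacks [16, 16]): lst = [6, 8, 16, 16]
After line 3 (append adds [16, 16] as single element): lst = [6, 8, 16, 16, [16, 16]]

[6, 8, 16, 16, [16, 16]]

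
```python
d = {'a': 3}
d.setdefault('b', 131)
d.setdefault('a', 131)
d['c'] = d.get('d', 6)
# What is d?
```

After line 1: d = {'a': 3}
After line 2 (setdefault adds 'b'=131): d = {'a': 3, 'b': 131}
After line 3 (setdefault 'a' no-op, already exists): d = {'a': 3, 'b': 131}
After line 4 (get('d', 6) returns default since 'd' not in d): d = {'a': 3, 'b': 131, 'c': 6}

{'a': 3, 'b': 131, 'c': 6}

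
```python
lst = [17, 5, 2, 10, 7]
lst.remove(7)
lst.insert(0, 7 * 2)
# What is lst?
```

After line 1: lst = [17, 5, 2, 10, 7]
After line 2 (remove first 7): lst = [17, 5, 2, 10]
After line 3 (insert 14 at index 0): lst = [14, 17, 5, 2, 10]

[14, 17, 5, 2, 10]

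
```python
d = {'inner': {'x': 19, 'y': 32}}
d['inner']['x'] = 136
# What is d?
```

After line 1: d = {'inner': {'x': 19, 'y': 32}}
After line 2 (inner x overwritten): d = {'inner': {'x': 136, 'y': 32}}

{'inner': {'x': 136, 'y': 32}}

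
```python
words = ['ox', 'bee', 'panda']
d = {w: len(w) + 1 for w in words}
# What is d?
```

{'ox': 3, 'bee': 4, 'panda': 6}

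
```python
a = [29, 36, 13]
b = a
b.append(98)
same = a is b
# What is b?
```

After line 1: a = [29, 36, 13]
After line 2 (b = a is an alias, same object): a = [29, 36, 13], b = [29, 36, 13]
After line 3 (b.append mutates the shared list): a = [29, 36, 13, 98], b = [29, 36, 13, 98]
After line 4 (same = a is b; same object -> True): same = True

[29, 36, 13, 98]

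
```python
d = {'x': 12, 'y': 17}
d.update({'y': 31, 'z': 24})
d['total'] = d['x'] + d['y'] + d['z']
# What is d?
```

After line 1: d = {'x': 12, 'y': 17}
After line 2 (y overwritten, z added): d = {'x': 12, 'y': 31, 'z': 24}
After line 3 (total = 12 + 31 + 24 = 67): d = {'x': 12, 'y': 31, 'z': 24, 'total': 67}

{'x': 12, 'y': 31, 'z': 24, 'total': 67}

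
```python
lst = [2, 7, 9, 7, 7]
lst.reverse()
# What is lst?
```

[7, 7, 9, 7, 2]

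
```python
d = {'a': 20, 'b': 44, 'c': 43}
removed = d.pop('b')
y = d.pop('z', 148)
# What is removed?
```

After line 1: d = {'a': 20, 'b': 44, 'c': 43}
After line 2 (pop 'b' returns 44): d = {'a': 20, 'c': 43}, removed = 44
After line 3 (pop 'z' missing, returns default 148): d = {'a': 20, 'c': 43}, y = 148

44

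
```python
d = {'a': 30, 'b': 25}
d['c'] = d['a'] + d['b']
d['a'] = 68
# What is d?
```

After line 1: d = {'a': 30, 'b': 25}
After line 2 (d['c'] = 30 + 25): d = {'a': 30, 'b': 25, 'c': 55}
After line 3: d = {'a': 68, 'b': 25, 'c': 55}

{'a': 68, 'b': 25, 'c': 55}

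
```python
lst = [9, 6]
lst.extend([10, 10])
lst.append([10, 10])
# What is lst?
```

After line 1: lst = [9, 6]
After line 2 (extend unpacks [10, 10]): lst = [9, 6, 10, 10]
After line 3 (append adds [10, 10] as single element): lst = [9, 6, 10, 10, [10, 10]]

[9, 6, 10, 10, [10, 10]]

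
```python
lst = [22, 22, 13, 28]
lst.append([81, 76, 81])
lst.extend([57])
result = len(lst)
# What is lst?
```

After line 1: lst = [22, 22, 13, 28]
After line 2 (append adds [81, 76, 81] as single element): lst = [22, 22, 13, 28, [81, 76, 81]]
After line 3 (extend unpacks [57], adds 57): lst = [22, 22, 13, 28, [81, 76, 81], 57]
After line 4: result = len(lst) = 6

[22, 22, 13, 28, [81, 76, 81], 57]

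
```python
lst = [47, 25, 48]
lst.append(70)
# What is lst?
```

[47, 25, 48, 70]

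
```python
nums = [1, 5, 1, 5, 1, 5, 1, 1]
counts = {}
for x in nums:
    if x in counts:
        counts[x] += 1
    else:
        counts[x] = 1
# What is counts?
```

Initial: counts = {}, nums = [1, 5, 1, 5, 1, 5, 1, 1]
See 1: counts = {1: 1}
See 5: counts = {1: 1, 5: 1}
See 1: counts = {1: 2, 5: 1}
See 5: counts = {1: 2, 5: 2}
See 1: counts = {1: 3, 5: 2}
See 5: counts = {1: 3, 5: 3}
See 1: counts = {1: 4, 5: 3}
See 1: counts = {1: 5, 5: 3}

{1: 5, 5: 3}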